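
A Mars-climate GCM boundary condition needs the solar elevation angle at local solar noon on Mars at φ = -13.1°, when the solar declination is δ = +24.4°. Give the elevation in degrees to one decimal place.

52.5°

At local noon the hour angle is zero, so the zenith angle equals |φ − δ| = |-13.1° − (+24.400°)| = 37.500°.
Elevation = 90° − 37.500° = 52.5°.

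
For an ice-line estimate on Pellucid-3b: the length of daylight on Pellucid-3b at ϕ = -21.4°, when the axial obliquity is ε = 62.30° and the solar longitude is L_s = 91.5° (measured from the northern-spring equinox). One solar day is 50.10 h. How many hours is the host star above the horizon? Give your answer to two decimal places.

11.64 h

Solar declination: sin δ = sin ε · sin L_s = sin 62.30° × sin 91.5° = 0.88509, so δ = +62.263°.
cos h₀ = −tan ϕ · tan δ = −tan(-21.4°) × tan(+62.263°) = 0.7453, so h₀ = 0.7299 rad = 41.82°.
Daylight = 2h₀/(2π) × 50.10 h = (0.7299/π) × 50.10 = 11.64 h.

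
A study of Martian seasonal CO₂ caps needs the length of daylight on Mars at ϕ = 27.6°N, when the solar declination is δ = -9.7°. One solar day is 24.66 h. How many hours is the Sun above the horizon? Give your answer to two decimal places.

11.63 h

cos h₀ = −tan ϕ · tan δ = −tan(+27.6°) × tan(-9.700°) = 0.0894, so h₀ = 1.4813 rad = 84.87°.
Daylight = 2h₀/(2π) × 24.66 h = (1.4813/π) × 24.66 = 11.63 h.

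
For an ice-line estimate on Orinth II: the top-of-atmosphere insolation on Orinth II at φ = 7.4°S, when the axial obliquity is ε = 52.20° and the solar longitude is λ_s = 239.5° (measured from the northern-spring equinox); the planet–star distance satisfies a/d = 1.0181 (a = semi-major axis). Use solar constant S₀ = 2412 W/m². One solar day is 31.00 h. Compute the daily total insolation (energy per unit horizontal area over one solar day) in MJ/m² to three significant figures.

77.2 MJ/m²

Solar declination: sin δ = sin ε · sin λ_s = sin 52.20° × sin 239.5° = -0.68082, so δ = -42.908°.
cos H₀ = −tan(-7.4°) tan(-42.908°) = -0.1207, H₀ = 1.6918 rad.
Bracket: H₀ sin φ sin δ + cos φ cos δ sin H₀ = 1.6918×-0.12880×-0.68082 + 0.99167×0.73245×0.99269 = 0.148353 + 0.721039 = 0.869392.
Inverse-square distance factor (a/d)² = 1.0181² = 1.036528.
Q̄ = (S₀/π) × 1.036528 × [bracket] = (2412/π) × 1.036528 × 0.869392 = 691.87 W/m².
Daily total = Q̄ × 31.00 h × 3600 s/h = 691.87 × 31.00 × 3600 / 10⁶ = 77.21 MJ/m².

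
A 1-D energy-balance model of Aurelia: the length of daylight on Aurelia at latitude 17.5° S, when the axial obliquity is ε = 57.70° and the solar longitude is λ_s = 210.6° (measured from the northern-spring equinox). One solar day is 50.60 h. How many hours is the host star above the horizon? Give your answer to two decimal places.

27.73 h

Solar declination: sin δ = sin ε · sin λ_s = sin 57.70° × sin 210.6° = -0.43027, so δ = -25.485°.
cos H₀ = −tan φ · tan δ = −tan(-17.5°) × tan(-25.485°) = -0.1503, so H₀ = 1.7217 rad = 98.64°.
Daylight = 2H₀/(2π) × 50.60 h = (1.7217/π) × 50.60 = 27.73 h.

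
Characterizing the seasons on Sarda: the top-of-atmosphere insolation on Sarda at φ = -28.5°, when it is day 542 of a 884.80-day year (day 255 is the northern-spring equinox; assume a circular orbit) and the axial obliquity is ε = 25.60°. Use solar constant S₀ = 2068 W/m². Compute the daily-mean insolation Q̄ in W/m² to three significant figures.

Q̄ ≈ 357 W/m²

Solar longitude: λ_s = 360° × (542 − 255)/884.80 = 116.772°.
sin δ = sin 25.60° × sin 116.772° = 0.38577, so δ = +22.691°.
cos H₀ = −tan(-28.5°) tan(+22.691°) = 0.2270, H₀ = 1.3418 rad.
Bracket: H₀ sin φ sin δ + cos φ cos δ sin H₀ = 1.3418×-0.47716×0.38577 + 0.87882×0.92260×0.97389 = -0.246991 + 0.789629 = 0.542638.
Q̄ = (S₀/π) × [bracket] = (2068/π) × 0.542638 = 357.2 W/m².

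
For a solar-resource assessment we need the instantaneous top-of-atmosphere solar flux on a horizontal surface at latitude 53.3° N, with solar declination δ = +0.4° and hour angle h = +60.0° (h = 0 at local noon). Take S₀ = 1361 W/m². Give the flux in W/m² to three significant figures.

414 W/m²

cos θ_z = sin φ sin δ + cos φ cos δ cos h = 0.005597 + 0.298805 = 0.304402.
Flux = S₀ · cos θ_z = 1361 × 0.304402 = 414.3 W/m².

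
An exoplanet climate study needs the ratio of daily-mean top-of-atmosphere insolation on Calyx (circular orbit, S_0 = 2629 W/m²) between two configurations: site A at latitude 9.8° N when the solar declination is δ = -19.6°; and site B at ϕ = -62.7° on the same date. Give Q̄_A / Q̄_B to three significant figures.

— Configuration A (ϕ=+9.8°):
cos h₀ = −tan(+9.8°) tan(-19.600°) = 0.0615, h₀ = 1.5093 rad.
Bracket: h₀ sin ϕ sin δ + cos ϕ cos δ sin h₀ = 1.5093×0.17021×-0.33545 + 0.98541×0.94206×0.99811 = -0.086176 + 0.926561 = 0.840385.
Q̄ = (S_0/π) × [bracket] = (2629/π) × 0.840385 = 703.27 W/m².
— Configuration B (ϕ=-62.7°):
cos h₀ = −tan(-62.7°) tan(-19.600°) = -0.6899, h₀ = 2.3321 rad.
Bracket: h₀ sin ϕ sin δ + cos ϕ cos δ sin h₀ = 2.3321×-0.88862×-0.33545 + 0.45865×0.94206×0.72390 = 0.695170 + 0.312780 = 1.007950.
Q̄ = (S_0/π) × [bracket] = (2629/π) × 1.007950 = 843.49 W/m².
Ratio Q̄_A / Q̄_B = 703.27 / 843.49 = 0.8338.

Q̄_A / Q̄_B ≈ 0.834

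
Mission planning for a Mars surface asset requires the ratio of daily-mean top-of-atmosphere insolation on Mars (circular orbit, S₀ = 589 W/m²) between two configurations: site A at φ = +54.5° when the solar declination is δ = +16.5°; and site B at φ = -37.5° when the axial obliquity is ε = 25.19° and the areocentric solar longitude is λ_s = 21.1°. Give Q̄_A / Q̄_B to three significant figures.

— Configuration A (φ=+54.5°):
cos H₀ = −tan(+54.5°) tan(+16.500°) = -0.4153, H₀ = 1.9990 rad.
Bracket: H₀ sin φ sin δ + cos φ cos δ sin H₀ = 1.9990×0.81412×0.28402 + 0.58070×0.95882×0.90970 = 0.462221 + 0.506509 = 0.968730.
Q̄ = (S₀/π) × [bracket] = (589/π) × 0.968730 = 181.62 W/m².
— Configuration B (φ=-37.5°):
sin δ = sin 25.19° × sin 21.1° = 0.15322, so δ = +8.814°.
cos H₀ = −tan(-37.5°) tan(+8.814°) = 0.1190, H₀ = 1.4515 rad.
Bracket: H₀ sin φ sin δ + cos φ cos δ sin H₀ = 1.4515×-0.60876×0.15322 + 0.79335×0.98819×0.99290 = -0.135388 + 0.778414 = 0.643026.
Q̄ = (S₀/π) × [bracket] = (589/π) × 0.643026 = 120.56 W/m².
Ratio Q̄_A / Q̄_B = 181.62 / 120.56 = 1.506.

Q̄_A / Q̄_B ≈ 1.51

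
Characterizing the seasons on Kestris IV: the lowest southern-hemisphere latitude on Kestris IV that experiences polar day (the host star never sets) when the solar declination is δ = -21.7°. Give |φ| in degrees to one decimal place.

|φ| = 68.3°

Polar day requires cos H₀ = −tan φ tan δ ≤ −1, i.e. tan φ tan δ ≥ 1.
The boundary is |tan φ| · |tan δ| = 1, so |φ| = 90° − |δ| = 90° − 21.7° = 68.3° in the southern hemisphere.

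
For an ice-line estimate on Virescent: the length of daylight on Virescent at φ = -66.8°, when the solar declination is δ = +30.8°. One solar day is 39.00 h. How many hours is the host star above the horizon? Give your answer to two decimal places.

0.00 h

cos H₀ = −tan φ · tan δ = 1.3909 ≥ 1, so the host star never rises (polar night) and H₀ = 0.
Daylight = 2H₀/(2π) × 39.00 h = (0.0000/π) × 39.00 = 0.00 h.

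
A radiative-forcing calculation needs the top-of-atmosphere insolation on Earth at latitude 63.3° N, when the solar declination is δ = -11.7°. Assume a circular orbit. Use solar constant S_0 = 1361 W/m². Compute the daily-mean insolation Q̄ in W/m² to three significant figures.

cos h₀ = −tan(+63.3°) tan(-11.700°) = 0.4118, h₀ = 1.1464 rad.
Bracket: h₀ sin ϕ sin δ + cos ϕ cos δ sin h₀ = 1.1464×0.89337×-0.20279 + 0.44932×0.97922×0.91130 = -0.207689 + 0.400957 = 0.193268.
Q̄ = (S_0/π) × [bracket] = (1361/π) × 0.193268 = 83.73 W/m².

Q̄ ≈ 83.7 W/m²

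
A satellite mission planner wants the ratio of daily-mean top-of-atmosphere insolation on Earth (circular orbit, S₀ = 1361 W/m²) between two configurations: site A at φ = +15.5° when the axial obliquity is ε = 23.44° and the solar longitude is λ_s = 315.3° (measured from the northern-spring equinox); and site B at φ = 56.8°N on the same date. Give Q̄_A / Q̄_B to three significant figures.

Q̄_A / Q̄_B ≈ 3.84

— Configuration A (φ=+15.5°):
Solar declination: sin δ = sin ε · sin λ_s = sin 23.44° × sin 315.3° = -0.27980, so δ = -16.248°.
cos H₀ = −tan(+15.5°) tan(-16.248°) = 0.0808, H₀ = 1.4899 rad.
Bracket: H₀ sin φ sin δ + cos φ cos δ sin H₀ = 1.4899×0.26724×-0.27980 + 0.96363×0.96006×0.99673 = -0.111405 + 0.922117 = 0.810712.
Q̄ = (S₀/π) × [bracket] = (1361/π) × 0.810712 = 351.22 W/m².
— Configuration B (φ=+56.8°):
cos H₀ = −tan(+56.8°) tan(-16.248°) = 0.4454, H₀ = 1.1092 rad.
Bracket: H₀ sin φ sin δ + cos φ cos δ sin H₀ = 1.1092×0.83676×-0.27980 + 0.54756×0.96006×0.89535 = -0.259692 + 0.470677 = 0.210985.
Q̄ = (S₀/π) × [bracket] = (1361/π) × 0.210985 = 91.403 W/m².
Ratio Q̄_A / Q̄_B = 351.22 / 91.403 = 3.843.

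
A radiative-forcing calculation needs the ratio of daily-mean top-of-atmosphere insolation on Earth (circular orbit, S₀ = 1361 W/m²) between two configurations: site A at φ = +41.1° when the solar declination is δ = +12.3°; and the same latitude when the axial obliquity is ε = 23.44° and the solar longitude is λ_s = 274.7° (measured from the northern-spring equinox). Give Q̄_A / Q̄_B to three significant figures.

— Configuration A (φ=+41.1°):
cos H₀ = −tan(+41.1°) tan(+12.300°) = -0.1902, H₀ = 1.7622 rad.
Bracket: H₀ sin φ sin δ + cos φ cos δ sin H₀ = 1.7622×0.65738×0.21303 + 0.75356×0.97705×0.98174 = 0.246781 + 0.722822 = 0.969603.
Q̄ = (S₀/π) × [bracket] = (1361/π) × 0.969603 = 420.05 W/m².
— Configuration B (φ=+41.1°):
Solar declination: sin δ = sin ε · sin λ_s = sin 23.44° × sin 274.7° = -0.39645, so δ = -23.356°.
cos H₀ = −tan(+41.1°) tan(-23.356°) = 0.3767, H₀ = 1.1845 rad.
Bracket: H₀ sin φ sin δ + cos φ cos δ sin H₀ = 1.1845×0.65738×-0.39645 + 0.75356×0.91806×0.92633 = -0.308702 + 0.640847 = 0.332145.
Q̄ = (S₀/π) × [bracket] = (1361/π) × 0.332145 = 143.89 W/m².
Ratio Q̄_A / Q̄_B = 420.05 / 143.89 = 2.919.

Q̄_A / Q̄_B ≈ 2.92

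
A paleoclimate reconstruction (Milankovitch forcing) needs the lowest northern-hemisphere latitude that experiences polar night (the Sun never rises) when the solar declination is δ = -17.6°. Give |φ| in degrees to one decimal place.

Polar night requires cos H₀ = −tan φ tan δ ≥ 1, i.e. tan φ tan δ ≤ −1.
The boundary is |tan φ| · |tan δ| = 1, so |φ| = 90° − |δ| = 90° − 17.6° = 72.4° in the northern hemisphere.

|φ| = 72.4°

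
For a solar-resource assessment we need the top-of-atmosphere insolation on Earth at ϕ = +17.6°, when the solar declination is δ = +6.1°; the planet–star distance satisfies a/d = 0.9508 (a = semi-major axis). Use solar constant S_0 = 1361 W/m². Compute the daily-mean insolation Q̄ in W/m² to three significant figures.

cos h₀ = −tan(+17.6°) tan(+6.100°) = -0.0339, h₀ = 1.6047 rad.
Bracket: h₀ sin ϕ sin δ + cos ϕ cos δ sin h₀ = 1.6047×0.30237×0.10626 + 0.95319×0.99434×0.99943 = 0.051559 + 0.947255 = 0.998814.
Inverse-square distance factor (a/d)² = 0.9508² = 0.904021.
Q̄ = (S_0/π) × 0.904021 × [bracket] = (1361/π) × 0.904021 × 0.998814 = 391.2 W/m².

Q̄ ≈ 391 W/m²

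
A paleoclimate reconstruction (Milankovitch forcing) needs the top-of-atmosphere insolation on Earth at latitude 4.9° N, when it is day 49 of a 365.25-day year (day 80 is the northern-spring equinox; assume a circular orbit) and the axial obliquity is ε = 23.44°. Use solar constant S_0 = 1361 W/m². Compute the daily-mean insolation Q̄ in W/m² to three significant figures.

Solar longitude: L_s = 360° × (49 − 80)/365.25 = -30.554°, i.e. -30.554° + 360° = 329.446°.
sin δ = sin 23.44° × sin 329.446° = -0.20222, so δ = -11.667°.
cos h₀ = −tan(+4.9°) tan(-11.667°) = 0.0177, h₀ = 1.5531 rad.
Bracket: h₀ sin ϕ sin δ + cos ϕ cos δ sin h₀ = 1.5531×0.08542×-0.20222 + 0.99635×0.97934×0.99984 = -0.026828 + 0.975609 = 0.948781.
Q̄ = (S_0/π) × [bracket] = (1361/π) × 0.948781 = 411.0 W/m².

Q̄ ≈ 411 W/m²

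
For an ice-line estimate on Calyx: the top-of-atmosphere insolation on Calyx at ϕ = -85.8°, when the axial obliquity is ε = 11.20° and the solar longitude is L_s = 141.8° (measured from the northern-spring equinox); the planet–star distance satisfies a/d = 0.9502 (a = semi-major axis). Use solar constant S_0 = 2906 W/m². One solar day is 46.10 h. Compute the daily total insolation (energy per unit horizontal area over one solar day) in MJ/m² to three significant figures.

0.00 MJ/m²

Solar declination: sin δ = sin ε · sin L_s = sin 11.20° × sin 141.8° = 0.12012, so δ = +6.899°.
cos h₀ = −tan(-85.8°) tan(+6.899°) = 1.6476 ≥ 1 ⇒ polar night, h₀ = 0 and Q̄ = 0.
Inverse-square distance factor (a/d)² = 0.9502² = 0.902880.
Daily total = Q̄ × 46.10 h × 3600 s/h = 0.00 MJ/m².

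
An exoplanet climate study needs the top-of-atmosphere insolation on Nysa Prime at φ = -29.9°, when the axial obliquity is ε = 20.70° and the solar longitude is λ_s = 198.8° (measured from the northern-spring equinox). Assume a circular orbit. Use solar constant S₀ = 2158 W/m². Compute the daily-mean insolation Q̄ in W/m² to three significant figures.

Q̄ ≈ 654 W/m²

Solar declination: sin δ = sin ε · sin λ_s = sin 20.70° × sin 198.8° = -0.11391, so δ = -6.541°.
cos H₀ = −tan(-29.9°) tan(-6.541°) = -0.0659, H₀ = 1.6368 rad.
Bracket: H₀ sin φ sin δ + cos φ cos δ sin H₀ = 1.6368×-0.49849×-0.11391 + 0.86690×0.99349×0.99782 = 0.092942 + 0.859379 = 0.952321.
Q̄ = (S₀/π) × [bracket] = (2158/π) × 0.952321 = 654.2 W/m².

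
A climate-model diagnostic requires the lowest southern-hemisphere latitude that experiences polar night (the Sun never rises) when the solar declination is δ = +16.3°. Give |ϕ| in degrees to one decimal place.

Polar night requires cos h₀ = −tan ϕ tan δ ≥ 1, i.e. tan ϕ tan δ ≤ −1.
The boundary is |tan ϕ| · |tan δ| = 1, so |ϕ| = 90° − |δ| = 90° − 16.3° = 73.7° in the southern hemisphere.

|ϕ| = 73.7°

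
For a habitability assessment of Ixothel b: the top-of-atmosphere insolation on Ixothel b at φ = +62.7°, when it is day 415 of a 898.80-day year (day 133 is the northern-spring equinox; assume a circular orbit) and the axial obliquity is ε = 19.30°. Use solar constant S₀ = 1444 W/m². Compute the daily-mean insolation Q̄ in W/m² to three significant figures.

Q̄ ≈ 436 W/m²

Solar longitude: λ_s = 360° × (415 − 133)/898.80 = 112.951°.
sin δ = sin 19.30° × sin 112.951° = 0.30435, so δ = +17.719°.
cos H₀ = −tan(+62.7°) tan(+17.719°) = -0.6190, H₀ = 2.2383 rad.
Bracket: H₀ sin φ sin δ + cos φ cos δ sin H₀ = 2.2383×0.88862×0.30435 + 0.45865×0.95256×0.78536 = 0.605352 + 0.343117 = 0.948469.
Q̄ = (S₀/π) × [bracket] = (1444/π) × 0.948469 = 436.0 W/m².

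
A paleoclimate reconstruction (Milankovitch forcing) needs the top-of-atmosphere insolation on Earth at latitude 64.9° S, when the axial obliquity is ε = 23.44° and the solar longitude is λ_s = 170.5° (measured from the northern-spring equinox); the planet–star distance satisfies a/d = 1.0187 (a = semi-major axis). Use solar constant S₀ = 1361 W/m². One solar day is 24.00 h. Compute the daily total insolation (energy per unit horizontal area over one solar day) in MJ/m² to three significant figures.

13.0 MJ/m²

Solar declination: sin δ = sin ε · sin λ_s = sin 23.44° × sin 170.5° = 0.06565, so δ = +3.764°.
cos H₀ = −tan(-64.9°) tan(+3.764°) = 0.1405, H₀ = 1.4299 rad.
Bracket: H₀ sin φ sin δ + cos φ cos δ sin H₀ = 1.4299×-0.90557×0.06565 + 0.42420×0.99784×0.99009 = -0.085009 + 0.419089 = 0.334080.
Inverse-square distance factor (a/d)² = 1.0187² = 1.037750.
Q̄ = (S₀/π) × 1.037750 × [bracket] = (1361/π) × 1.037750 × 0.334080 = 150.19 W/m².
Daily total = Q̄ × 24.00 h × 3600 s/h = 150.19 × 24.00 × 3600 / 10⁶ = 12.98 MJ/m².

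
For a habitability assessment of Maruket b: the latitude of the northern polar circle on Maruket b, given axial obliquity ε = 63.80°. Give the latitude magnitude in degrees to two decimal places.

26.20°

The polar circle is the lowest latitude that experiences at least one full rotation of continuous daylight at the northern-summer solstice; it lies at |ϕ| = 90° − ε = 90° − 63.80° = 26.20°.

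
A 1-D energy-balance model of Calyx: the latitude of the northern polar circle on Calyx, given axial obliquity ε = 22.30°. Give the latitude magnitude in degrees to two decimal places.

67.70°

The polar circle is the lowest latitude that experiences at least one full rotation of continuous daylight at the northern-summer solstice; it lies at |ϕ| = 90° − ε = 90° − 22.30° = 67.70°.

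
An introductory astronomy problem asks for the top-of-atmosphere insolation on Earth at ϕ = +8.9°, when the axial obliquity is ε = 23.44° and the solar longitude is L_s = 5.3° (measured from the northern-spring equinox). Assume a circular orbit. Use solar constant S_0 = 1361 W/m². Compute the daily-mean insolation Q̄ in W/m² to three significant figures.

Q̄ ≈ 432 W/m²

Solar declination: sin δ = sin ε · sin L_s = sin 23.44° × sin 5.3° = 0.03674, so δ = +2.106°.
cos h₀ = −tan(+8.9°) tan(+2.106°) = -0.0058, h₀ = 1.5766 rad.
Bracket: h₀ sin ϕ sin δ + cos ϕ cos δ sin h₀ = 1.5766×0.15471×0.03674 + 0.98796×0.99932×0.99998 = 0.008961 + 0.987268 = 0.996229.
Q̄ = (S_0/π) × [bracket] = (1361/π) × 0.996229 = 431.6 W/m².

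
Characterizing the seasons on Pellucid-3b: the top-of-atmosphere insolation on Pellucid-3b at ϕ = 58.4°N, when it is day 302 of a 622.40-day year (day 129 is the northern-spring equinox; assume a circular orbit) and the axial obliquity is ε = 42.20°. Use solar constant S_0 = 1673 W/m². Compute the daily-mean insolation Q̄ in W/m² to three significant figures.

Q̄ ≈ 942 W/m²

Solar longitude: L_s = 360° × (302 − 129)/622.40 = 100.064°.
sin δ = sin 42.20° × sin 100.064° = 0.66138, so δ = +41.406°.
cos h₀ = −tan(+58.4°) tan(+41.406°) = -1.4333 ≤ −1 ⇒ polar day, h₀ = π.
Bracket: h₀ sin ϕ sin δ + cos ϕ cos δ sin h₀ = 3.1416×0.85173×0.66138 + 0.52399×0.75005×0.00000 = 1.769717 + 0.000000 = 1.769717.
Q̄ = (S_0/π) × [bracket] = (1673/π) × 1.769717 = 942.4 W/m².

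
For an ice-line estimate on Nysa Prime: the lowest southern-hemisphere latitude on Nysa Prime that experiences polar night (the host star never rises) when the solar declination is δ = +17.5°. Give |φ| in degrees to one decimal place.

Polar night requires cos H₀ = −tan φ tan δ ≥ 1, i.e. tan φ tan δ ≤ −1.
The boundary is |tan φ| · |tan δ| = 1, so |φ| = 90° − |δ| = 90° − 17.5° = 72.5° in the southern hemisphere.

|φ| = 72.5°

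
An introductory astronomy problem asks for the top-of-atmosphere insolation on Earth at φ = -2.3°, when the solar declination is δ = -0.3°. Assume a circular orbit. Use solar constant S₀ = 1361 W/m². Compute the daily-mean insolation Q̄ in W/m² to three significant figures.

Q̄ ≈ 433 W/m²

cos H₀ = −tan(-2.3°) tan(-0.300°) = -0.0002, H₀ = 1.5710 rad.
Bracket: H₀ sin φ sin δ + cos φ cos δ sin H₀ = 1.5710×-0.04013×-0.00524 + 0.99919×0.99999×1.00000 = 0.000330 + 0.999180 = 0.999510.
Q̄ = (S₀/π) × [bracket] = (1361/π) × 0.999510 = 433.0 W/m².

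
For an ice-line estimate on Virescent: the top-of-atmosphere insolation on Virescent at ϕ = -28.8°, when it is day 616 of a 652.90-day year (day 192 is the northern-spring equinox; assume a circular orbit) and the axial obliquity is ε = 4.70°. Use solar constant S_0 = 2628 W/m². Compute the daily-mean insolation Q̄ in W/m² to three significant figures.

Solar longitude: L_s = 360° × (616 − 192)/652.90 = 233.788°.
sin δ = sin 4.70° × sin 233.788° = -0.06611, so δ = -3.791°.
cos h₀ = −tan(-28.8°) tan(-3.791°) = -0.0364, h₀ = 1.6072 rad.
Bracket: h₀ sin ϕ sin δ + cos ϕ cos δ sin h₀ = 1.6072×-0.48175×-0.06611 + 0.87631×0.99781×0.99934 = 0.051187 + 0.873814 = 0.925001.
Q̄ = (S_0/π) × [bracket] = (2628/π) × 0.925001 = 773.8 W/m².

Q̄ ≈ 774 W/m²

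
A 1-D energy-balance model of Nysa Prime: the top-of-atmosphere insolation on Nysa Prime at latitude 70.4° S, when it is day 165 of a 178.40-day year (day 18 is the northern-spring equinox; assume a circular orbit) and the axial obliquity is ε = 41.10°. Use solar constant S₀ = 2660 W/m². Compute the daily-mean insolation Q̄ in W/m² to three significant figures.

Q̄ ≈ 1.47e+03 W/m²

Solar longitude: λ_s = 360° × (165 − 18)/178.40 = 296.637°.
sin δ = sin 41.10° × sin 296.637° = -0.58761, so δ = -35.987°.
cos H₀ = −tan(-70.4°) tan(-35.987°) = -2.0394 ≤ −1 ⇒ polar day, H₀ = π.
Bracket: H₀ sin φ sin δ + cos φ cos δ sin H₀ = 3.1416×-0.94206×-0.58761 + 0.33545×0.80915×0.00000 = 1.739076 + 0.000000 = 1.739076.
Q̄ = (S₀/π) × [bracket] = (2660/π) × 1.739076 = 1472 W/m².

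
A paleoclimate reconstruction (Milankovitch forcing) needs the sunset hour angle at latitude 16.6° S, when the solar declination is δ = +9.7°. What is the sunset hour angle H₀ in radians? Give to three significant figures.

cos H₀ = −tan φ · tan δ = −tan(-16.6°) × tan(+9.700°) = 0.0510, so H₀ = 1.5198 rad = 87.08°.

H₀ = 1.52 rad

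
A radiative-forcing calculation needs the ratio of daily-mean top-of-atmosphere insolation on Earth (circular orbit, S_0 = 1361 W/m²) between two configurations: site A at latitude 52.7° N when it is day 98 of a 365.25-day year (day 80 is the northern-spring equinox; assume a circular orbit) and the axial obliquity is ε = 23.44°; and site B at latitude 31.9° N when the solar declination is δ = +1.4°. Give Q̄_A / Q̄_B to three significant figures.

Q̄_A / Q̄_B ≈ 0.875

— Configuration A (ϕ=+52.7°):
Solar longitude: L_s = 360° × (98 − 80)/365.25 = 17.741°.
sin δ = sin 23.44° × sin 17.741° = 0.12121, so δ = +6.962°.
cos h₀ = −tan(+52.7°) tan(+6.962°) = -0.1603, h₀ = 1.7318 rad.
Bracket: h₀ sin ϕ sin δ + cos ϕ cos δ sin h₀ = 1.7318×0.79547×0.12121 + 0.60599×0.99263×0.98707 = 0.166978 + 0.593746 = 0.760724.
Q̄ = (S_0/π) × [bracket] = (1361/π) × 0.760724 = 329.56 W/m².
— Configuration B (ϕ=+31.9°):
cos h₀ = −tan(+31.9°) tan(+1.400°) = -0.0152, h₀ = 1.5860 rad.
Bracket: h₀ sin ϕ sin δ + cos ϕ cos δ sin h₀ = 1.5860×0.52844×0.02443 + 0.84897×0.99970×0.99988 = 0.020475 + 0.848613 = 0.869088.
Q̄ = (S_0/π) × [bracket] = (1361/π) × 0.869088 = 376.51 W/m².
Ratio Q̄_A / Q̄_B = 329.56 / 376.51 = 0.8753.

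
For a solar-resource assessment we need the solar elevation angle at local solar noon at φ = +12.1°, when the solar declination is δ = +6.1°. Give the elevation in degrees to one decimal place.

At local noon the hour angle is zero, so the zenith angle equals |φ − δ| = |+12.1° − (+6.100°)| = 6.000°.
Elevation = 90° − 6.000° = 84.0°.

84.0°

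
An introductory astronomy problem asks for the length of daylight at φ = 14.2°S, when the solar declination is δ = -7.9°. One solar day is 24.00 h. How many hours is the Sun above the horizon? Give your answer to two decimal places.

12.27 h

cos H₀ = −tan φ · tan δ = −tan(-14.2°) × tan(-7.900°) = -0.0351, so H₀ = 1.6059 rad = 92.01°.
Daylight = 2H₀/(2π) × 24.00 h = (1.6059/π) × 24.00 = 12.27 h.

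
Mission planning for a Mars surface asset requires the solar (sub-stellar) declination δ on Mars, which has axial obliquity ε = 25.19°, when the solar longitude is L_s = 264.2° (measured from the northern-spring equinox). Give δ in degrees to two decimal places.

δ = -25.05°

sin δ = sin ε · sin L_s = sin 25.19° × sin 264.2° = -0.423442.
δ = arcsin(-0.423442) = -25.05°.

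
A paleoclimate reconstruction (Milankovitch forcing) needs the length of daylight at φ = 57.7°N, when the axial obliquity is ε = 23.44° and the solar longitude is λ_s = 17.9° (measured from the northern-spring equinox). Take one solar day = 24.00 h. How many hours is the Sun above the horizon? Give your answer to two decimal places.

13.50 h

Solar declination: sin δ = sin ε · sin λ_s = sin 23.44° × sin 17.9° = 0.12226, so δ = +7.023°.
cos H₀ = −tan φ · tan δ = −tan(+57.7°) × tan(+7.023°) = -0.1949, so H₀ = 1.7669 rad = 101.24°.
Daylight = 2H₀/(2π) × 24.00 h = (1.7669/π) × 24.00 = 13.50 h.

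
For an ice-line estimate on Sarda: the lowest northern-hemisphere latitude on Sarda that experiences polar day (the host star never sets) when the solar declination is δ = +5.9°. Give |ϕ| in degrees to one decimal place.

|ϕ| = 84.1°

Polar day requires cos h₀ = −tan ϕ tan δ ≤ −1, i.e. tan ϕ tan δ ≥ 1.
The boundary is |tan ϕ| · |tan δ| = 1, so |ϕ| = 90° − |δ| = 90° − 5.9° = 84.1° in the northern hemisphere.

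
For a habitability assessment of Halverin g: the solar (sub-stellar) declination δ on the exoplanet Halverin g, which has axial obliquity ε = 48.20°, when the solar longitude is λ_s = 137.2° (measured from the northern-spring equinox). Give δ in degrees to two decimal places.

sin δ = sin ε · sin λ_s = sin 48.20° × sin 137.2° = 0.506507.
δ = arcsin(0.506507) = +30.43°.

δ = +30.43°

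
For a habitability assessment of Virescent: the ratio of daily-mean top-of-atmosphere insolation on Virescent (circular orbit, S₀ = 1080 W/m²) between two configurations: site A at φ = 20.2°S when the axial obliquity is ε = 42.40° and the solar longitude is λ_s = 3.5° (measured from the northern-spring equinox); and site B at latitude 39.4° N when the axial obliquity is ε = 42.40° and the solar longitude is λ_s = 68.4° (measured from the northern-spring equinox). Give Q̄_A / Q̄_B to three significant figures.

— Configuration A (φ=-20.2°):
Solar declination: sin δ = sin ε · sin λ_s = sin 42.40° × sin 3.5° = 0.04117, so δ = +2.359°.
cos H₀ = −tan(-20.2°) tan(+2.359°) = 0.0152, H₀ = 1.5556 rad.
Bracket: H₀ sin φ sin δ + cos φ cos δ sin H₀ = 1.5556×-0.34530×0.04117 + 0.93849×0.99915×0.99989 = -0.022114 + 0.937589 = 0.915475.
Q̄ = (S₀/π) × [bracket] = (1080/π) × 0.915475 = 314.72 W/m².
— Configuration B (φ=+39.4°):
Solar declination: sin δ = sin ε · sin λ_s = sin 42.40° × sin 68.4° = 0.62695, so δ = +38.825°.
cos H₀ = −tan(+39.4°) tan(+38.825°) = -0.6610, H₀ = 2.2930 rad.
Bracket: H₀ sin φ sin δ + cos φ cos δ sin H₀ = 2.2930×0.63473×0.62695 + 0.77273×0.77906×0.75036 = 0.912486 + 0.451719 = 1.364205.
Q̄ = (S₀/π) × [bracket] = (1080/π) × 1.364205 = 468.98 W/m².
Ratio Q̄_A / Q̄_B = 314.72 / 468.98 = 0.6711.

Q̄_A / Q̄_B ≈ 0.671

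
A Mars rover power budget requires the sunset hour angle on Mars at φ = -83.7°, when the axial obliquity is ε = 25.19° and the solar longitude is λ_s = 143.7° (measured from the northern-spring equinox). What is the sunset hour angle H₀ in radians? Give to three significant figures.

Solar declination: sin δ = sin ε · sin λ_s = sin 25.19° × sin 143.7° = 0.25197, so δ = +14.594°.
cos H₀ = −tan φ · tan δ = 2.3584 ≥ 1, so the Sun never rises (polar night) and H₀ = 0.

H₀ = 0.00 rad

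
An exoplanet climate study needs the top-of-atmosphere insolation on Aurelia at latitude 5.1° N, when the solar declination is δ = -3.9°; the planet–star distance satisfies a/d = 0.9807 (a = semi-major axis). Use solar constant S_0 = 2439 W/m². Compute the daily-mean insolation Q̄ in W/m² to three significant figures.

cos h₀ = −tan(+5.1°) tan(-3.900°) = 0.0061, h₀ = 1.5647 rad.
Bracket: h₀ sin ϕ sin δ + cos ϕ cos δ sin h₀ = 1.5647×0.08889×-0.06802 + 0.99604×0.99768×0.99998 = -0.009461 + 0.993709 = 0.984248.
Inverse-square distance factor (a/d)² = 0.9807² = 0.961772.
Q̄ = (S_0/π) × 0.961772 × [bracket] = (2439/π) × 0.961772 × 0.984248 = 734.9 W/m².

Q̄ ≈ 735 W/m²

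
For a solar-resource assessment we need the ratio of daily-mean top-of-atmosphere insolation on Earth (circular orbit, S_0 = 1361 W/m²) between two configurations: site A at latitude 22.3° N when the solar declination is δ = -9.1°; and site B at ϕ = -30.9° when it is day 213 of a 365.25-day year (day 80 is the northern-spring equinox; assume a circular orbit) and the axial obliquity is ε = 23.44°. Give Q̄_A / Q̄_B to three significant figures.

Q̄_A / Q̄_B ≈ 1.39

— Configuration A (ϕ=+22.3°):
cos h₀ = −tan(+22.3°) tan(-9.100°) = 0.0657, h₀ = 1.5051 rad.
Bracket: h₀ sin ϕ sin δ + cos ϕ cos δ sin h₀ = 1.5051×0.37946×-0.15816 + 0.92521×0.98741×0.99784 = -0.090329 + 0.911588 = 0.821259.
Q̄ = (S_0/π) × [bracket] = (1361/π) × 0.821259 = 355.79 W/m².
— Configuration B (ϕ=-30.9°):
Solar longitude: L_s = 360° × (213 − 80)/365.25 = 131.088°.
sin δ = sin 23.44° × sin 131.088° = 0.29981, so δ = +17.446°.
cos h₀ = −tan(-30.9°) tan(+17.446°) = 0.1881, h₀ = 1.3816 rad.
Bracket: h₀ sin ϕ sin δ + cos ϕ cos δ sin h₀ = 1.3816×-0.51354×0.29981 + 0.85806×0.95400×0.98215 = -0.212717 + 0.803977 = 0.591260.
Q̄ = (S_0/π) × [bracket] = (1361/π) × 0.591260 = 256.15 W/m².
Ratio Q̄_A / Q̄_B = 355.79 / 256.15 = 1.389.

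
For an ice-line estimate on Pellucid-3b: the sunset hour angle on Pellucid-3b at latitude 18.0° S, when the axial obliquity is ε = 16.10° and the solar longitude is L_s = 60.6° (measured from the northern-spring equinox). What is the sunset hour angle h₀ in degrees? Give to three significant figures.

Solar declination: sin δ = sin ε · sin L_s = sin 16.10° × sin 60.6° = 0.24160, so δ = +13.981°.
cos h₀ = −tan ϕ · tan δ = −tan(-18.0°) × tan(+13.981°) = 0.0809, so h₀ = 1.4898 rad = 85.36°.

h₀ = 85.4°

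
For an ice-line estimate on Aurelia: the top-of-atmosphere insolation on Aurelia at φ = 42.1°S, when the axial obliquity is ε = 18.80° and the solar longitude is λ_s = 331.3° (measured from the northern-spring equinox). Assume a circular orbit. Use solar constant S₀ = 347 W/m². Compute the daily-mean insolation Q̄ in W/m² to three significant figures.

Solar declination: sin δ = sin ε · sin λ_s = sin 18.80° × sin 331.3° = -0.15476, so δ = -8.903°.
cos H₀ = −tan(-42.1°) tan(-8.903°) = -0.1415, H₀ = 1.7128 rad.
Bracket: H₀ sin φ sin δ + cos φ cos δ sin H₀ = 1.7128×-0.67043×-0.15476 + 0.74198×0.98795×0.98993 = 0.177713 + 0.725657 = 0.903370.
Q̄ = (S₀/π) × [bracket] = (347/π) × 0.903370 = 99.78 W/m².

Q̄ ≈ 99.8 W/m²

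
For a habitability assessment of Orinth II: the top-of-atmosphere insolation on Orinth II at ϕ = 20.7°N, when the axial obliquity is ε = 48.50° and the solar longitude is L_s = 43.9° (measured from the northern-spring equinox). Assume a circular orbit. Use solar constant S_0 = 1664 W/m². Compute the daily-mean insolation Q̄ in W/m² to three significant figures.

Solar declination: sin δ = sin ε · sin L_s = sin 48.50° × sin 43.9° = 0.51933, so δ = +31.287°.
cos h₀ = −tan(+20.7°) tan(+31.287°) = -0.2296, h₀ = 1.8025 rad.
Bracket: h₀ sin ϕ sin δ + cos ϕ cos δ sin h₀ = 1.8025×0.35347×0.51933 + 0.93544×0.85458×0.97328 = 0.330881 + 0.778048 = 1.108929.
Q̄ = (S_0/π) × [bracket] = (1664/π) × 1.108929 = 587.4 W/m².

Q̄ ≈ 587 W/m²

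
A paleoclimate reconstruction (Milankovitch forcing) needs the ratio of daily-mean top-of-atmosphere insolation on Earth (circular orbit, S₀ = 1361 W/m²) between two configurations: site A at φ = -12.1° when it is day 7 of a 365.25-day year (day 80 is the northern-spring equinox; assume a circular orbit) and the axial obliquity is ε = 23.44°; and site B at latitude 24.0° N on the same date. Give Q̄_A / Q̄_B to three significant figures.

Q̄_A / Q̄_B ≈ 1.67

— Configuration A (φ=-12.1°):
Solar longitude: λ_s = 360° × (7 − 80)/365.25 = -71.951°, i.e. -71.951° + 360° = 288.049°.
sin δ = sin 23.44° × sin 288.049° = -0.37821, so δ = -22.223°.
cos H₀ = −tan(-12.1°) tan(-22.223°) = -0.0876, H₀ = 1.6585 rad.
Bracket: H₀ sin φ sin δ + cos φ cos δ sin H₀ = 1.6585×-0.20962×-0.37821 + 0.97778×0.92572×0.99616 = 0.131487 + 0.901675 = 1.033162.
Q̄ = (S₀/π) × [bracket] = (1361/π) × 1.033162 = 447.59 W/m².
— Configuration B (φ=+24.0°):
cos H₀ = −tan(+24.0°) tan(-22.223°) = 0.1819, H₀ = 1.3879 rad.
Bracket: H₀ sin φ sin δ + cos φ cos δ sin H₀ = 1.3879×0.40674×-0.37821 + 0.91355×0.92572×0.98332 = -0.213505 + 0.831585 = 0.618080.
Q̄ = (S₀/π) × [bracket] = (1361/π) × 0.618080 = 267.76 W/m².
Ratio Q̄_A / Q̄_B = 447.59 / 267.76 = 1.672.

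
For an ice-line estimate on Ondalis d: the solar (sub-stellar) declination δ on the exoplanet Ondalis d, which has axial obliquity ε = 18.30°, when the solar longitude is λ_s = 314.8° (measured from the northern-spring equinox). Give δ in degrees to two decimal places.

δ = -12.87°

sin δ = sin ε · sin λ_s = sin 18.30° × sin 314.8° = -0.222800.
δ = arcsin(-0.222800) = -12.87°.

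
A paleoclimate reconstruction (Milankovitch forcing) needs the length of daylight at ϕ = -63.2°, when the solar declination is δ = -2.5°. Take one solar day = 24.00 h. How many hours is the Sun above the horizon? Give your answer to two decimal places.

cos h₀ = −tan ϕ · tan δ = −tan(-63.2°) × tan(-2.500°) = -0.0864, so h₀ = 1.6573 rad = 94.96°.
Daylight = 2h₀/(2π) × 24.00 h = (1.6573/π) × 24.00 = 12.66 h.

12.66 h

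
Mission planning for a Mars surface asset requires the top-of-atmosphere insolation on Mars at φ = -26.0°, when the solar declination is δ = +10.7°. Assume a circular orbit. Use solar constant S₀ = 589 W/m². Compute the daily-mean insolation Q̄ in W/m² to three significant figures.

cos H₀ = −tan(-26.0°) tan(+10.700°) = 0.0922, H₀ = 1.4785 rad.
Bracket: H₀ sin φ sin δ + cos φ cos δ sin H₀ = 1.4785×-0.43837×0.18567 + 0.89879×0.98261×0.99574 = -0.120338 + 0.879398 = 0.759060.
Q̄ = (S₀/π) × [bracket] = (589/π) × 0.759060 = 142.3 W/m².

Q̄ ≈ 142 W/m²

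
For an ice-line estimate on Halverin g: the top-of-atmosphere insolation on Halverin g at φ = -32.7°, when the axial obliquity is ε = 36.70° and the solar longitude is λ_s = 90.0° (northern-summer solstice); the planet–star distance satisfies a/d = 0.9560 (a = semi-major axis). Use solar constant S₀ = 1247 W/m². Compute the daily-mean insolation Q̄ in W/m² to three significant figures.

Solar declination: sin δ = sin ε · sin λ_s = sin 36.70° × sin 90.0° = 0.59763, so δ = +36.700°.
cos H₀ = −tan(-32.7°) tan(+36.700°) = 0.4785, H₀ = 1.0718 rad.
Bracket: H₀ sin φ sin δ + cos φ cos δ sin H₀ = 1.0718×-0.54024×0.59763 + 0.84151×0.80178×0.87807 = -0.346045 + 0.592439 = 0.246394.
Inverse-square distance factor (a/d)² = 0.9560² = 0.913936.
Q̄ = (S₀/π) × 0.913936 × [bracket] = (1247/π) × 0.913936 × 0.246394 = 89.38 W/m².

Q̄ ≈ 89.4 W/m²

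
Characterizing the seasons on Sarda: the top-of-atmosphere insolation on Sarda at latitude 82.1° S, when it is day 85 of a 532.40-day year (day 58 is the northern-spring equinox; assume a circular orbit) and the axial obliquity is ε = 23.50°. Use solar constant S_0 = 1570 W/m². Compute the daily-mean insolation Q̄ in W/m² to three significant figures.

Q̄ ≈ 1.82 W/m²

Solar longitude: L_s = 360° × (85 − 58)/532.40 = 18.257°.
sin δ = sin 23.50° × sin 18.257° = 0.12492, so δ = +7.176°.
cos h₀ = −tan(-82.1°) tan(+7.176°) = 0.9074, h₀ = 0.4338 rad.
Bracket: h₀ sin ϕ sin δ + cos ϕ cos δ sin h₀ = 0.4338×-0.99051×0.12492 + 0.13744×0.99217×0.42036 = -0.053676 + 0.057322 = 0.003646.
Q̄ = (S_0/π) × [bracket] = (1570/π) × 0.003646 = 1.822 W/m².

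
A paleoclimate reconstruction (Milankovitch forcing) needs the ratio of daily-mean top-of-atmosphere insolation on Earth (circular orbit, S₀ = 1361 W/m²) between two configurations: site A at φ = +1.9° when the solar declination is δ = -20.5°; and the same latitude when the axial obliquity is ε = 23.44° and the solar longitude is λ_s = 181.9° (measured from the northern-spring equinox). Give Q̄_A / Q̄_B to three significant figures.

Q̄_A / Q̄_B ≈ 0.919

— Configuration A (φ=+1.9°):
cos H₀ = −tan(+1.9°) tan(-20.500°) = 0.0124, H₀ = 1.5584 rad.
Bracket: H₀ sin φ sin δ + cos φ cos δ sin H₀ = 1.5584×0.03316×-0.35021 + 0.99945×0.93667×0.99992 = -0.018098 + 0.936080 = 0.917982.
Q̄ = (S₀/π) × [bracket] = (1361/π) × 0.917982 = 397.69 W/m².
— Configuration B (φ=+1.9°):
Solar declination: sin δ = sin ε · sin λ_s = sin 23.44° × sin 181.9° = -0.01319, so δ = -0.756°.
cos H₀ = −tan(+1.9°) tan(-0.756°) = 0.0004, H₀ = 1.5704 rad.
Bracket: H₀ sin φ sin δ + cos φ cos δ sin H₀ = 1.5704×0.03316×-0.01319 + 0.99945×0.99991×1.00000 = -0.000687 + 0.999360 = 0.998673.
Q̄ = (S₀/π) × [bracket] = (1361/π) × 0.998673 = 432.64 W/m².
Ratio Q̄_A / Q̄_B = 397.69 / 432.64 = 0.9192.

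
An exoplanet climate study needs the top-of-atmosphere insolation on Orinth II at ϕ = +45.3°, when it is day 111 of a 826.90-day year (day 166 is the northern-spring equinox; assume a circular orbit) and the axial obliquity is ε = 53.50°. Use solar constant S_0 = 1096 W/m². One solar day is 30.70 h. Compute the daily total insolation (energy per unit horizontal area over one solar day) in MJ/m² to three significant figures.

Solar longitude: L_s = 360° × (111 − 166)/826.90 = -23.945°, i.e. -23.945° + 360° = 336.055°.
sin δ = sin 53.50° × sin 336.055° = -0.32625, so δ = -19.041°.
cos h₀ = −tan(+45.3°) tan(-19.041°) = 0.3488, h₀ = 1.2145 rad.
Bracket: h₀ sin ϕ sin δ + cos ϕ cos δ sin h₀ = 1.2145×0.71080×-0.32625 + 0.70339×0.94528×0.93721 = -0.281641 + 0.623151 = 0.341510.
Q̄ = (S_0/π) × [bracket] = (1096/π) × 0.341510 = 119.14 W/m².
Daily total = Q̄ × 30.70 h × 3600 s/h = 119.14 × 30.70 × 3600 / 10⁶ = 13.17 MJ/m².

13.2 MJ/m²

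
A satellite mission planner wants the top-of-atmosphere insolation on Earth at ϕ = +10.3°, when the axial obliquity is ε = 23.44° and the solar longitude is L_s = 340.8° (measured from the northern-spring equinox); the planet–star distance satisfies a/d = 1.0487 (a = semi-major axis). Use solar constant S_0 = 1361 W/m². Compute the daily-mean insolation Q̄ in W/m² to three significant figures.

Solar declination: sin δ = sin ε · sin L_s = sin 23.44° × sin 340.8° = -0.13082, so δ = -7.517°.
cos h₀ = −tan(+10.3°) tan(-7.517°) = 0.0240, h₀ = 1.5468 rad.
Bracket: h₀ sin ϕ sin δ + cos ϕ cos δ sin h₀ = 1.5468×0.17880×-0.13082 + 0.98389×0.99141×0.99971 = -0.036181 + 0.975156 = 0.938975.
Inverse-square distance factor (a/d)² = 1.0487² = 1.099772.
Q̄ = (S_0/π) × 1.099772 × [bracket] = (1361/π) × 1.099772 × 0.938975 = 447.4 W/m².

Q̄ ≈ 447 W/m²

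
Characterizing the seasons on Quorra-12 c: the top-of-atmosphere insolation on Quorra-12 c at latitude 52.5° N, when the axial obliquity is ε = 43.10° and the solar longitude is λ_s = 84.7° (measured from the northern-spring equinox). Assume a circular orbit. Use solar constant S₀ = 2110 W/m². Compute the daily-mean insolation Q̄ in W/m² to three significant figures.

Solar declination: sin δ = sin ε · sin λ_s = sin 43.10° × sin 84.7° = 0.68035, so δ = +42.871°.
cos H₀ = −tan(+52.5°) tan(+42.871°) = -1.2098 ≤ −1 ⇒ polar day, H₀ = π.
Bracket: H₀ sin φ sin δ + cos φ cos δ sin H₀ = 3.1416×0.79335×0.68035 + 0.60876×0.73288×0.00000 = 1.695696 + 0.000000 = 1.695696.
Q̄ = (S₀/π) × [bracket] = (2110/π) × 1.695696 = 1139 W/m².

Q̄ ≈ 1.14e+03 W/m²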